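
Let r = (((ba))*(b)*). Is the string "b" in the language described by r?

Split as ε·b: ((ba))* matches ε and (b)* matches b.

yes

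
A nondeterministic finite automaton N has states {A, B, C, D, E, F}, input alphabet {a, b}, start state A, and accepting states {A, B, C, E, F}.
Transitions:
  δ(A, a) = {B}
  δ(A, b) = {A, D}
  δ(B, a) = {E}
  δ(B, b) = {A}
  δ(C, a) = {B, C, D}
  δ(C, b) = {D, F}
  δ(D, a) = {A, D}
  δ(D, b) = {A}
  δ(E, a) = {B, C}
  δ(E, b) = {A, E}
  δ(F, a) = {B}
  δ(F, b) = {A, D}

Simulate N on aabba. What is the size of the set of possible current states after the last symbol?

4

Start: {A}
read a: {B}
read a: {E}
read b: {A, E}
read b: {A, D, E}
read a: {A, B, C, D}
Final reachable set {A, B, C, D} has 4 states.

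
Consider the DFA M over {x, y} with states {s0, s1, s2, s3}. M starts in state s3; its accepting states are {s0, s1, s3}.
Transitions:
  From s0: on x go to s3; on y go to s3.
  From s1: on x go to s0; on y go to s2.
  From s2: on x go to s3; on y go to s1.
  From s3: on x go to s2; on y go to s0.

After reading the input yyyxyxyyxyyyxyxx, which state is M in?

s3

s3 --y--> s0
s0 --y--> s3
s3 --y--> s0
s0 --x--> s3
s3 --y--> s0
s0 --x--> s3
s3 --y--> s0
s0 --y--> s3
s3 --x--> s2
s2 --y--> s1
s1 --y--> s2
s2 --y--> s1
s1 --x--> s0
s0 --y--> s3
s3 --x--> s2
s2 --x--> s3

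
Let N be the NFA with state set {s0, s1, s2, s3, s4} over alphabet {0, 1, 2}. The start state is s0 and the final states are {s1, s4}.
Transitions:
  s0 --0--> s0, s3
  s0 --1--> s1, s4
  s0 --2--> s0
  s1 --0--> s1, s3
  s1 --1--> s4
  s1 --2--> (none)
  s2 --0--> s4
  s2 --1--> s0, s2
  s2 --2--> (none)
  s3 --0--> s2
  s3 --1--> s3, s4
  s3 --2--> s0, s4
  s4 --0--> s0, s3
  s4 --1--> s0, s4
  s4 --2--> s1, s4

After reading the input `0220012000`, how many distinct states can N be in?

5

Start: {s0}
read 0: {s0, s3}
read 2: {s0, s4}
read 2: {s0, s1, s4}
read 0: {s0, s1, s3}
read 0: {s0, s1, s2, s3}
read 1: {s0, s1, s2, s3, s4}
read 2: {s0, s1, s4}
read 0: {s0, s1, s3}
read 0: {s0, s1, s2, s3}
read 0: {s0, s1, s2, s3, s4}
Final reachable set {s0, s1, s2, s3, s4} has 5 states.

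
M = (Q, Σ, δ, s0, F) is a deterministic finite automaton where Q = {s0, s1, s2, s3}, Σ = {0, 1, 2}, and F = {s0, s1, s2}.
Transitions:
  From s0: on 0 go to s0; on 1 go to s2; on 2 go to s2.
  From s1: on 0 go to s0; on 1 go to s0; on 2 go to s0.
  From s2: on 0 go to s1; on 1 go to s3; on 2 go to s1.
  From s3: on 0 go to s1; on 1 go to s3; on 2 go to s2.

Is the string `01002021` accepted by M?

s0 --0--> s0
s0 --1--> s2
s2 --0--> s1
s1 --0--> s0
s0 --2--> s2
s2 --0--> s1
s1 --2--> s0
s0 --1--> s2
End in state s2, which is an accepting state.

accepted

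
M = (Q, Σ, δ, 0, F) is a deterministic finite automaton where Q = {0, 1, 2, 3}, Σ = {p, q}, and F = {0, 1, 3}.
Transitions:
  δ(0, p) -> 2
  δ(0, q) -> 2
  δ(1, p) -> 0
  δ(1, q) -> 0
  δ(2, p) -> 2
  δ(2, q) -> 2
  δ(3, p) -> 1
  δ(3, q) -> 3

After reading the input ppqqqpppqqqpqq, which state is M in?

2

0 --p--> 2
2 --p--> 2
2 --q--> 2
2 --q--> 2
2 --q--> 2
2 --p--> 2
2 --p--> 2
2 --p--> 2
2 --q--> 2
2 --q--> 2
2 --q--> 2
2 --p--> 2
2 --q--> 2
2 --q--> 2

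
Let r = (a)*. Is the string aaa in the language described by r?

yes

Split into 3 pieces a · a · a; each matches a.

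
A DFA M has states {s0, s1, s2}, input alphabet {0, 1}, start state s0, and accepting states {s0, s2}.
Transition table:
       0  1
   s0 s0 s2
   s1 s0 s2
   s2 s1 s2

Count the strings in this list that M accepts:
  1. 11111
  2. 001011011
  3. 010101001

11111: accepted
001011011: accepted
010101001: accepted

3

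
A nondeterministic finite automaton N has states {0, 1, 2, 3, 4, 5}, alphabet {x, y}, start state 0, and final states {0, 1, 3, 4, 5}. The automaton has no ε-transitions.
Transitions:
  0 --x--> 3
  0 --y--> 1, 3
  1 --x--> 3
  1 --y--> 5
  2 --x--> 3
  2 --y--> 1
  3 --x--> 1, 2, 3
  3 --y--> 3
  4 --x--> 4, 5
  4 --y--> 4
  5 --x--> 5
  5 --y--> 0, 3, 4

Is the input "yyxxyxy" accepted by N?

accepted

Start: {0}
read y: {1, 3}
read y: {3, 5}
read x: {1, 2, 3, 5}
read x: {1, 2, 3, 5}
read y: {0, 1, 3, 4, 5}
read x: {1, 2, 3, 4, 5}
read y: {0, 1, 3, 4, 5}
Reachable ∩ accepting = {0, 1, 3, 4, 5} — nonempty.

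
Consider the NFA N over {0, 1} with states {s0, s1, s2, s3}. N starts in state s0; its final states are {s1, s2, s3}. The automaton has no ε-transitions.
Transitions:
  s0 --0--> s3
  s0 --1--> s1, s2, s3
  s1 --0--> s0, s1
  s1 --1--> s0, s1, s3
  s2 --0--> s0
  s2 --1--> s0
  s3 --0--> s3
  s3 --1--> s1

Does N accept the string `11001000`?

accepted

Start: {s0}
read 1: {s1, s2, s3}
read 1: {s0, s1, s3}
read 0: {s0, s1, s3}
read 0: {s0, s1, s3}
read 1: {s0, s1, s2, s3}
read 0: {s0, s1, s3}
read 0: {s0, s1, s3}
read 0: {s0, s1, s3}
Reachable ∩ accepting = {s1, s3} — nonempty.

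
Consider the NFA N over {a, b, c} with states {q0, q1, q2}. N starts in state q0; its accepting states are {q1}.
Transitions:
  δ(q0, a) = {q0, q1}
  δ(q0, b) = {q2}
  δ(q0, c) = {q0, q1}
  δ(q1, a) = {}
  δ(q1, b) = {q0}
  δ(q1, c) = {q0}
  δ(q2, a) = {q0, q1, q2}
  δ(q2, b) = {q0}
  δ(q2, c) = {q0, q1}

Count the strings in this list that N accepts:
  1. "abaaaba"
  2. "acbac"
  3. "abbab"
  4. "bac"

"abaaaba": accepted
"acbac": accepted
"abbab": rejected
"bac": accepted

3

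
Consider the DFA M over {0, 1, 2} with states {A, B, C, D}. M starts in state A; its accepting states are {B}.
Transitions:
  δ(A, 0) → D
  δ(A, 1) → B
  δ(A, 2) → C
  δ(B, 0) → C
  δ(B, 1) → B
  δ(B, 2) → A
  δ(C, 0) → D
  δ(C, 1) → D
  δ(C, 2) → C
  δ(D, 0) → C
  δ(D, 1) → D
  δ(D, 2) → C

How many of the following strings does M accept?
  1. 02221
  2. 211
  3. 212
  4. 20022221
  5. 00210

0

02221: rejected
211: rejected
212: rejected
20022221: rejected
00210: rejected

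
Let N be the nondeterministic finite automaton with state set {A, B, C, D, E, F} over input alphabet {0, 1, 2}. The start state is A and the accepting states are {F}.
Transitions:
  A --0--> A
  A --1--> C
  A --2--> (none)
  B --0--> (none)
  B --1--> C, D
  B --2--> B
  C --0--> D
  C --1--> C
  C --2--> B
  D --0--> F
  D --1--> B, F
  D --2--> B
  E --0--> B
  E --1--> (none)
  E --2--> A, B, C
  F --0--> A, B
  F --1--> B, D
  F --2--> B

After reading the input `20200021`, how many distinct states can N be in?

0

Start: {A}
read 2: {}
The reachable set is empty and stays empty for the remaining 7 symbols.
Final reachable set {} has 0 states.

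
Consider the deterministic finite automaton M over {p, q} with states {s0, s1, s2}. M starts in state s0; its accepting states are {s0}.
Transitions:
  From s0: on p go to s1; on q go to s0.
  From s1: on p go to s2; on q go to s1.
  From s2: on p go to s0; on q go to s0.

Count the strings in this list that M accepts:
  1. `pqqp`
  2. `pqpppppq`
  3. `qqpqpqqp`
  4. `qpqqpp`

2

`pqqp`: rejected
`pqpppppq`: accepted
`qqpqpqqp`: rejected
`qpqqpp`: accepted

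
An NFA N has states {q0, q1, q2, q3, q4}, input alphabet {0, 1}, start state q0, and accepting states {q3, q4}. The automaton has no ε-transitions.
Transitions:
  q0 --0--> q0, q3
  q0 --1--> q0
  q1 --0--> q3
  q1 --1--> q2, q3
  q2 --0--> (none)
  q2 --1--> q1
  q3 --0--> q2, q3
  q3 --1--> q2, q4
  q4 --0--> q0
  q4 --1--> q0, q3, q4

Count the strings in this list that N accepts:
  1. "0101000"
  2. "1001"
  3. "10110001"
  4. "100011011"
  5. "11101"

"0101000": accepted
"1001": accepted
"10110001": accepted
"100011011": accepted
"11101": accepted

5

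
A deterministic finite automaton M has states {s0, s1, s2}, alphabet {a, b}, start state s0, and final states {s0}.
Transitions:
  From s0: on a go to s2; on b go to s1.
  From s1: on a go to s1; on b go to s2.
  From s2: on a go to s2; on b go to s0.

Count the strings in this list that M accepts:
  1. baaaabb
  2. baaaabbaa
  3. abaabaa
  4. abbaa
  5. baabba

1

baaaabb: accepted
baaaabbaa: rejected
abaabaa: rejected
abbaa: rejected
baabba: rejected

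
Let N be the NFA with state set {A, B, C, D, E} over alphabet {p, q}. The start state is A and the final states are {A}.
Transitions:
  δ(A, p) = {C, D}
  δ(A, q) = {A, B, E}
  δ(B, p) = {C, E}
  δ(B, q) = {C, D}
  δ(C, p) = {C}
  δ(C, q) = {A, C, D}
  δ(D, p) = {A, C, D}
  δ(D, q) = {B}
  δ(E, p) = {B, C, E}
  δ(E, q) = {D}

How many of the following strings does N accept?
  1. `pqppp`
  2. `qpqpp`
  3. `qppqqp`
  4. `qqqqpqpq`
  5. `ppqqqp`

5

`pqppp`: accepted
`qpqpp`: accepted
`qppqqp`: accepted
`qqqqpqpq`: accepted
`ppqqqp`: accepted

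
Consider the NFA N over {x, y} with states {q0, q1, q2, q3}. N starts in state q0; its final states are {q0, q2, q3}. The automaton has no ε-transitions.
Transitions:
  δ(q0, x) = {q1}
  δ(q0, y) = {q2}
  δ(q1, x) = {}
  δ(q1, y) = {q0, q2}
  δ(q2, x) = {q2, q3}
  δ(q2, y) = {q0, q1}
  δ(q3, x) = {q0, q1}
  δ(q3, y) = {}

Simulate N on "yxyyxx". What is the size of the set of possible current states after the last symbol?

Start: {q0}
read y: {q2}
read x: {q2, q3}
read y: {q0, q1}
read y: {q0, q2}
read x: {q1, q2, q3}
read x: {q0, q1, q2, q3}
Final reachable set {q0, q1, q2, q3} has 4 states.

4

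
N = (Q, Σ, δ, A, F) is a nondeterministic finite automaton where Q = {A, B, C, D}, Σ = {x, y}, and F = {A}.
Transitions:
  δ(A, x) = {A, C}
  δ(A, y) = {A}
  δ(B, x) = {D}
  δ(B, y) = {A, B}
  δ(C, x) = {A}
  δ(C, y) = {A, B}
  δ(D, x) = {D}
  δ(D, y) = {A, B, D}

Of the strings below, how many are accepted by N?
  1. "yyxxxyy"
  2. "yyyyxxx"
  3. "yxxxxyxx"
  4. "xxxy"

4

"yyxxxyy": accepted
"yyyyxxx": accepted
"yxxxxyxx": accepted
"xxxy": accepted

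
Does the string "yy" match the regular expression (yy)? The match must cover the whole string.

Split as y·y: y matches y and y matches y.

yes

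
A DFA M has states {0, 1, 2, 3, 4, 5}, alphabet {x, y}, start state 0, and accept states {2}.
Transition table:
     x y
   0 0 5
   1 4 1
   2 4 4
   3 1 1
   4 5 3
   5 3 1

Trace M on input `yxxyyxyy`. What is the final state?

1

0 --y--> 5
5 --x--> 3
3 --x--> 1
1 --y--> 1
1 --y--> 1
1 --x--> 4
4 --y--> 3
3 --y--> 1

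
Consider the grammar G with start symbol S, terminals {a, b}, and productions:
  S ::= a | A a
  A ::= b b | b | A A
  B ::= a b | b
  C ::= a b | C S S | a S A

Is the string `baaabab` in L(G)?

no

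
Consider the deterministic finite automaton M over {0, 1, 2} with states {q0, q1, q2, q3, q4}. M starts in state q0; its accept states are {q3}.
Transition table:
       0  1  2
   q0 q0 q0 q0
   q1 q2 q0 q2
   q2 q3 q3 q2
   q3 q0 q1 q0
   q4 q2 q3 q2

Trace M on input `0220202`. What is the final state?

q0 --0--> q0
q0 --2--> q0
q0 --2--> q0
q0 --0--> q0
q0 --2--> q0
q0 --0--> q0
q0 --2--> q0

q0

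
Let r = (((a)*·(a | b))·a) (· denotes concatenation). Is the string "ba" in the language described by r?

yes

Split as b·a: ((a)*·(a|b)) matches b and a matches a.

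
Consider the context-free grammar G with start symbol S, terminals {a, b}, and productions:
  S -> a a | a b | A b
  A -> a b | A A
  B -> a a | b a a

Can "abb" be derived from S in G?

S ⇒ Ab ⇒ abb

yes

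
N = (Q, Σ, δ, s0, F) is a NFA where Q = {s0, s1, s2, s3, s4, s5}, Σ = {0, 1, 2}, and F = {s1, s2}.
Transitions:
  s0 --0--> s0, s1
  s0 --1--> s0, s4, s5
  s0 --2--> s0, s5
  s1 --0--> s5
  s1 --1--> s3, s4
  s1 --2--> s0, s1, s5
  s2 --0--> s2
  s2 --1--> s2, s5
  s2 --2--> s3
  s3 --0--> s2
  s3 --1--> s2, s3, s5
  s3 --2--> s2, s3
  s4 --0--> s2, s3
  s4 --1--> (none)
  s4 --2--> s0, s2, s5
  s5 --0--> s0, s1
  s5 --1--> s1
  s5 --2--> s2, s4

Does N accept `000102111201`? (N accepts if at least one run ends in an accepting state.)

Start: {s0}
read 0: {s0, s1}
read 0: {s0, s1, s5}
read 0: {s0, s1, s5}
read 1: {s0, s1, s3, s4, s5}
read 0: {s0, s1, s2, s3, s5}
read 2: {s0, s1, s2, s3, s4, s5}
read 1: {s0, s1, s2, s3, s4, s5}
read 1: {s0, s1, s2, s3, s4, s5}
read 1: {s0, s1, s2, s3, s4, s5}
read 2: {s0, s1, s2, s3, s4, s5}
read 0: {s0, s1, s2, s3, s5}
read 1: {s0, s1, s2, s3, s4, s5}
Reachable ∩ accepting = {s1, s2} — nonempty.

accepted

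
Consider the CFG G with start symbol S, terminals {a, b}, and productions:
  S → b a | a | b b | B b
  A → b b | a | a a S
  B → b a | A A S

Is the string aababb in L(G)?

S ⇒ Bb ⇒ AASb ⇒ aASb ⇒ aaSb ⇒ aaBbb ⇒ aababb

yes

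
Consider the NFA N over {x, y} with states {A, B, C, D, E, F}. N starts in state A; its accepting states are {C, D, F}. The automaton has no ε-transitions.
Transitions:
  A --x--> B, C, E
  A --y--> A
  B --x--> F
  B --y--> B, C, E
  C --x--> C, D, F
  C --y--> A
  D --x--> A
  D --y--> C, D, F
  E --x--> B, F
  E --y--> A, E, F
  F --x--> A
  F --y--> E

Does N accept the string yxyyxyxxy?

accepted

Start: {A}
read y: {A}
read x: {B, C, E}
read y: {A, B, C, E, F}
read y: {A, B, C, E, F}
read x: {A, B, C, D, E, F}
read y: {A, B, C, D, E, F}
read x: {A, B, C, D, E, F}
read x: {A, B, C, D, E, F}
read y: {A, B, C, D, E, F}
Reachable ∩ accepting = {C, D, F} — nonempty.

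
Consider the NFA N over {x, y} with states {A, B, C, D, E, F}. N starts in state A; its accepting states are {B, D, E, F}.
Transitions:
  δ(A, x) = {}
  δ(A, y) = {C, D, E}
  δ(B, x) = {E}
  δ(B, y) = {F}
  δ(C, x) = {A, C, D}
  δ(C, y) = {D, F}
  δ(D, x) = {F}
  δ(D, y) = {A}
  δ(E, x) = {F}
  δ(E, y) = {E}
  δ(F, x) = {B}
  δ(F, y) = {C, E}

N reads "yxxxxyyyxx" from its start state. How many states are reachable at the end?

6

Start: {A}
read y: {C, D, E}
read x: {A, C, D, F}
read x: {A, B, C, D, F}
read x: {A, B, C, D, E, F}
read x: {A, B, C, D, E, F}
read y: {A, C, D, E, F}
read y: {A, C, D, E, F}
read y: {A, C, D, E, F}
read x: {A, B, C, D, F}
read x: {A, B, C, D, E, F}
Final reachable set {A, B, C, D, E, F} has 6 states.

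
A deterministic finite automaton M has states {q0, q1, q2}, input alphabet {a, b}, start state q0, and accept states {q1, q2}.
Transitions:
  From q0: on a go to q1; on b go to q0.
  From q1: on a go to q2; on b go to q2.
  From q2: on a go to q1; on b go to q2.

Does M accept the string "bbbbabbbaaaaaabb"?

accepted

q0 --b--> q0
q0 --b--> q0
q0 --b--> q0
q0 --b--> q0
q0 --a--> q1
q1 --b--> q2
q2 --b--> q2
q2 --b--> q2
q2 --a--> q1
q1 --a--> q2
q2 --a--> q1
q1 --a--> q2
q2 --a--> q1
q1 --a--> q2
q2 --b--> q2
q2 --b--> q2
End in state q2, which is an accepting state.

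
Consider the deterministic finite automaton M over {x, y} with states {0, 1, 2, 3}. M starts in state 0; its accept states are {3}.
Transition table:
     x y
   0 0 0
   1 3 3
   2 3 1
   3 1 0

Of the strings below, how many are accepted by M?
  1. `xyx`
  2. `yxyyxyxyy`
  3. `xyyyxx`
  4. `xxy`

0

`xyx`: rejected
`yxyyxyxyy`: rejected
`xyyyxx`: rejected
`xxy`: rejected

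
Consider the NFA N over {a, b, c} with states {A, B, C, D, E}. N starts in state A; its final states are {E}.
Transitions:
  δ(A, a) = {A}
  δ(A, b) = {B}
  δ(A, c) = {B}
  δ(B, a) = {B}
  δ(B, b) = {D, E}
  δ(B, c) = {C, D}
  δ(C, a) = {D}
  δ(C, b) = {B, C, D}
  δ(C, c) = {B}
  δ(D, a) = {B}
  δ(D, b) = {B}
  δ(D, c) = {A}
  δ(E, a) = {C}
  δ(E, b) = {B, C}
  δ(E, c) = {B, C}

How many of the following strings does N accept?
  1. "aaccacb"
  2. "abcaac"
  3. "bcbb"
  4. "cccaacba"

"aaccacb": rejected
"abcaac": rejected
"bcbb": accepted
"cccaacba": rejected

1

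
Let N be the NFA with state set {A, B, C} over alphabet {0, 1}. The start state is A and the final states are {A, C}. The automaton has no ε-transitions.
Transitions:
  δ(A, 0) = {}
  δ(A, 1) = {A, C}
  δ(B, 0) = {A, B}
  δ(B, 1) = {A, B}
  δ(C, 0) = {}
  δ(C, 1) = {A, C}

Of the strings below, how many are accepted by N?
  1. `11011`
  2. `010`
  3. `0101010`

0

`11011`: rejected
`010`: rejected
`0101010`: rejected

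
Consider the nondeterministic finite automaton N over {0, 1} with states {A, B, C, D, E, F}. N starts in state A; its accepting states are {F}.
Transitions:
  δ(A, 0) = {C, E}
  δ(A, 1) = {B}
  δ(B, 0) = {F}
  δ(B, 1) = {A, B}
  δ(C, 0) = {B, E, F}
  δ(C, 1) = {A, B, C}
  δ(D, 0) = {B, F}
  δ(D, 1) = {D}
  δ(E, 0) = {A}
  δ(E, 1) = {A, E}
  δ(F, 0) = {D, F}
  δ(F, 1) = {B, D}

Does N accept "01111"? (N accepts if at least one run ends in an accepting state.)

rejected

Start: {A}
read 0: {C, E}
read 1: {A, B, C, E}
read 1: {A, B, C, E}
read 1: {A, B, C, E}
read 1: {A, B, C, E}
Reachable ∩ accepting = {} — empty.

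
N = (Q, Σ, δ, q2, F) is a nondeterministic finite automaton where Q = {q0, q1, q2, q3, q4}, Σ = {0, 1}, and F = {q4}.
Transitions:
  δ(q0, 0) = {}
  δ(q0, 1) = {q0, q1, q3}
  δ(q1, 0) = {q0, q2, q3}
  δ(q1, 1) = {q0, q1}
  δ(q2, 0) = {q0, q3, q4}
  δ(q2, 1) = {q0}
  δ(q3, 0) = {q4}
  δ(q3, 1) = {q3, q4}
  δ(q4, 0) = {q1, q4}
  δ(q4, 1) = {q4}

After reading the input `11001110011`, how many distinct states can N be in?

4

Start: {q2}
read 1: {q0}
read 1: {q0, q1, q3}
read 0: {q0, q2, q3, q4}
read 0: {q0, q1, q3, q4}
read 1: {q0, q1, q3, q4}
read 1: {q0, q1, q3, q4}
read 1: {q0, q1, q3, q4}
read 0: {q0, q1, q2, q3, q4}
read 0: {q0, q1, q2, q3, q4}
read 1: {q0, q1, q3, q4}
read 1: {q0, q1, q3, q4}
Final reachable set {q0, q1, q3, q4} has 4 states.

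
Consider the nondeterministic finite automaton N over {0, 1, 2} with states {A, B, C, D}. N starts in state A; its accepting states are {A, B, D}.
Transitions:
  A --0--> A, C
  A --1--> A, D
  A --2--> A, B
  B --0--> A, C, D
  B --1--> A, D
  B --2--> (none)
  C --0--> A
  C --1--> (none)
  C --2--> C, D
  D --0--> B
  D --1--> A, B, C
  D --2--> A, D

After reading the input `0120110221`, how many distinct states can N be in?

4

Start: {A}
read 0: {A, C}
read 1: {A, D}
read 2: {A, B, D}
read 0: {A, B, C, D}
read 1: {A, B, C, D}
read 1: {A, B, C, D}
read 0: {A, B, C, D}
read 2: {A, B, C, D}
read 2: {A, B, C, D}
read 1: {A, B, C, D}
Final reachable set {A, B, C, D} has 4 states.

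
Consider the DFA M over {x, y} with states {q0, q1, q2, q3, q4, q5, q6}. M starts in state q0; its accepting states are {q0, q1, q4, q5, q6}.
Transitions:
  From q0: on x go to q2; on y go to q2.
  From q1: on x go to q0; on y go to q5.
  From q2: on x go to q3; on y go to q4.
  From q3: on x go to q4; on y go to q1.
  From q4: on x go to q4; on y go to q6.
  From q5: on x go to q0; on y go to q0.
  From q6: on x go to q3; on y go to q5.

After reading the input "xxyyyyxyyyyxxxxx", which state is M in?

q4

q0 --x--> q2
q2 --x--> q3
q3 --y--> q1
q1 --y--> q5
q5 --y--> q0
q0 --y--> q2
q2 --x--> q3
q3 --y--> q1
q1 --y--> q5
q5 --y--> q0
q0 --y--> q2
q2 --x--> q3
q3 --x--> q4
q4 --x--> q4
q4 --x--> q4
q4 --x--> q4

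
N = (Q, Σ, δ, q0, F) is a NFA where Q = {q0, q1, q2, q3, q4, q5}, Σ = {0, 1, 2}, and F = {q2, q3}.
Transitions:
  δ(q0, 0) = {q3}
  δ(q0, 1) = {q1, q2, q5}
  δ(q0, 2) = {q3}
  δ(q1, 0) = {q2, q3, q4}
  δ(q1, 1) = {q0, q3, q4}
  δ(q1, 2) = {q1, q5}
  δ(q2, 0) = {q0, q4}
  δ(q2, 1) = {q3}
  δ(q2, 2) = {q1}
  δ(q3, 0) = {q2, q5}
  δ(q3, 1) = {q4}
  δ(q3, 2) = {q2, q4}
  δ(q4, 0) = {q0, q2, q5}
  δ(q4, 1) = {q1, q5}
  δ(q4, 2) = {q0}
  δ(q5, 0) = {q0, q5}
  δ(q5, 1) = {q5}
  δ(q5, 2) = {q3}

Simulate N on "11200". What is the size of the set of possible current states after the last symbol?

Start: {q0}
read 1: {q1, q2, q5}
read 1: {q0, q3, q4, q5}
read 2: {q0, q2, q3, q4}
read 0: {q0, q2, q3, q4, q5}
read 0: {q0, q2, q3, q4, q5}
Final reachable set {q0, q2, q3, q4, q5} has 5 states.

5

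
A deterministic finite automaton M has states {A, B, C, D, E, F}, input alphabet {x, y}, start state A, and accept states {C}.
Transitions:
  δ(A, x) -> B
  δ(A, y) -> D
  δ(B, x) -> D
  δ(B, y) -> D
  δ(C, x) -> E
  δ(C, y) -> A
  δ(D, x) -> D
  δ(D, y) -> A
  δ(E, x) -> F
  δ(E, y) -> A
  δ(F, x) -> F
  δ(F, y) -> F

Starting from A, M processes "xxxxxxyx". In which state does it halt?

B

A --x--> B
B --x--> D
D --x--> D
D --x--> D
D --x--> D
D --x--> D
D --y--> A
A --x--> B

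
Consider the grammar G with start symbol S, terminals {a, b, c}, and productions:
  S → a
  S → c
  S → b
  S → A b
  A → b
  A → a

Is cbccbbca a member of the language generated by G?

no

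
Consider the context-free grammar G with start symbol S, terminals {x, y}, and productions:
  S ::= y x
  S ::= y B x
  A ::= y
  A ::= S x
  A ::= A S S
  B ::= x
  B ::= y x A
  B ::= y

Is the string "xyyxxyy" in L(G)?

no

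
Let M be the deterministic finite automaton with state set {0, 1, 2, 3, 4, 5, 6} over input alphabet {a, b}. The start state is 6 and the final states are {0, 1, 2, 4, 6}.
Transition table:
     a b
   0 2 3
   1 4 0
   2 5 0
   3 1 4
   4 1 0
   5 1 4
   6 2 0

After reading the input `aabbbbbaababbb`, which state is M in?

4

6 --a--> 2
2 --a--> 5
5 --b--> 4
4 --b--> 0
0 --b--> 3
3 --b--> 4
4 --b--> 0
0 --a--> 2
2 --a--> 5
5 --b--> 4
4 --a--> 1
1 --b--> 0
0 --b--> 3
3 --b--> 4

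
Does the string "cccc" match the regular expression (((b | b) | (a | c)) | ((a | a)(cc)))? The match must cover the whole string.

no

Neither ((b|b)|(a|c)) nor ((a|a)(cc)) matches cccc.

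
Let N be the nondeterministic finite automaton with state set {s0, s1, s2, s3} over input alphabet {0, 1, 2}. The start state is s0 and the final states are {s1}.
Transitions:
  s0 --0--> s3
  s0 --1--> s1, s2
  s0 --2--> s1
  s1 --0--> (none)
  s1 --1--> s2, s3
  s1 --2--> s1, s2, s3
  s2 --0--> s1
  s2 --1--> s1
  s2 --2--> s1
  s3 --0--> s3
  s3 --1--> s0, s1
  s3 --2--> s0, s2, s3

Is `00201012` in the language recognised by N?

accepted

Start: {s0}
read 0: {s3}
read 0: {s3}
read 2: {s0, s2, s3}
read 0: {s1, s3}
read 1: {s0, s1, s2, s3}
read 0: {s1, s3}
read 1: {s0, s1, s2, s3}
read 2: {s0, s1, s2, s3}
Reachable ∩ accepting = {s1} — nonempty.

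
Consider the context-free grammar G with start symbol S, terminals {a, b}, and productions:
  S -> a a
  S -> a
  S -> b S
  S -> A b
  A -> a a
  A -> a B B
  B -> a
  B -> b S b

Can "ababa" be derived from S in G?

no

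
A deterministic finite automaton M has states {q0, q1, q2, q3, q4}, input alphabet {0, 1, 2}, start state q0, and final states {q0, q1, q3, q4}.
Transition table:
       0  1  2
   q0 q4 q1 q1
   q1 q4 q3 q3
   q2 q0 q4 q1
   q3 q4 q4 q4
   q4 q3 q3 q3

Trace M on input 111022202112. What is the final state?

q3

q0 --1--> q1
q1 --1--> q3
q3 --1--> q4
q4 --0--> q3
q3 --2--> q4
q4 --2--> q3
q3 --2--> q4
q4 --0--> q3
q3 --2--> q4
q4 --1--> q3
q3 --1--> q4
q4 --2--> q3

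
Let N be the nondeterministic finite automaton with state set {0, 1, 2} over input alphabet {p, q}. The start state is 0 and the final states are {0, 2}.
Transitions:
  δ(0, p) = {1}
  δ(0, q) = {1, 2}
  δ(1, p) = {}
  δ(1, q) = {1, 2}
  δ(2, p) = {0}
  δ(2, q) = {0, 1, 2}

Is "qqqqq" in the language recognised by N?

Start: {0}
read q: {1, 2}
read q: {0, 1, 2}
read q: {0, 1, 2}
read q: {0, 1, 2}
read q: {0, 1, 2}
Reachable ∩ accepting = {0, 2} — nonempty.

accepted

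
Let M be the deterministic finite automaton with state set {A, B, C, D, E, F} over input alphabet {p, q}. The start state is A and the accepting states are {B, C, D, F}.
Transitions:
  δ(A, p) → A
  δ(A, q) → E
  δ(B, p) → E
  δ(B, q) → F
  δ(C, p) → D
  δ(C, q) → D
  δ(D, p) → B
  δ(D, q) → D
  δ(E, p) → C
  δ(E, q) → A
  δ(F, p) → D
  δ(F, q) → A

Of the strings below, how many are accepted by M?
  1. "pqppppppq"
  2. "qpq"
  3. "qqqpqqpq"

3

"pqppppppq": accepted
"qpq": accepted
"qqqpqqpq": accepted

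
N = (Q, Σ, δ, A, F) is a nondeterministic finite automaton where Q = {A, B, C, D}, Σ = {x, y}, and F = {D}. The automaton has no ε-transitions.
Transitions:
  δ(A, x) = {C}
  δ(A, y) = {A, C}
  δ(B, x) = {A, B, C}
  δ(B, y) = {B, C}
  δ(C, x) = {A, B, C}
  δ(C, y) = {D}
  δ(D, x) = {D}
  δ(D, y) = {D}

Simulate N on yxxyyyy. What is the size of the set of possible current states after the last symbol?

4

Start: {A}
read y: {A, C}
read x: {A, B, C}
read x: {A, B, C}
read y: {A, B, C, D}
read y: {A, B, C, D}
read y: {A, B, C, D}
read y: {A, B, C, D}
Final reachable set {A, B, C, D} has 4 states.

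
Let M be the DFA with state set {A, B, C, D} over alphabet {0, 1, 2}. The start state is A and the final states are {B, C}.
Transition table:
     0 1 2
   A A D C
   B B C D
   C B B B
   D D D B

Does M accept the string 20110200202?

A --2--> C
C --0--> B
B --1--> C
C --1--> B
B --0--> B
B --2--> D
D --0--> D
D --0--> D
D --2--> B
B --0--> B
B --2--> D
End in state D, which is not an accepting state.

rejected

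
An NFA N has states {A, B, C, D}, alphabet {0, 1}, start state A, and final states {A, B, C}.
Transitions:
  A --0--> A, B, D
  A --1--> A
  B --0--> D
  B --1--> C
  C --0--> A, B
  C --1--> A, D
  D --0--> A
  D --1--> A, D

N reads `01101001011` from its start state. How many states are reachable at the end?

Start: {A}
read 0: {A, B, D}
read 1: {A, C, D}
read 1: {A, D}
read 0: {A, B, D}
read 1: {A, C, D}
read 0: {A, B, D}
read 0: {A, B, D}
read 1: {A, C, D}
read 0: {A, B, D}
read 1: {A, C, D}
read 1: {A, D}
Final reachable set {A, D} has 2 states.

2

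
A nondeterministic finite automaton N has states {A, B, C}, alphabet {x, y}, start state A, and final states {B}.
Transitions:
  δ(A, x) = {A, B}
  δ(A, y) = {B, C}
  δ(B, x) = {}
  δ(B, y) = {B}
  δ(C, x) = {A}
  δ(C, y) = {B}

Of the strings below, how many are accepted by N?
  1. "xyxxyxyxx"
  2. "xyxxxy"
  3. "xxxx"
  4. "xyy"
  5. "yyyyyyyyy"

5

"xyxxyxyxx": accepted
"xyxxxy": accepted
"xxxx": accepted
"xyy": accepted
"yyyyyyyyy": accepted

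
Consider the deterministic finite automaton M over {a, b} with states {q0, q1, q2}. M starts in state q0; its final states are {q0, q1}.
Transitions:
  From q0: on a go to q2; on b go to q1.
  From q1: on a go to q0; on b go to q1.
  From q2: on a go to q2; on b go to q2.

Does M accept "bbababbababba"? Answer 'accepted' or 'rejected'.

q0 --b--> q1
q1 --b--> q1
q1 --a--> q0
q0 --b--> q1
q1 --a--> q0
q0 --b--> q1
q1 --b--> q1
q1 --a--> q0
q0 --b--> q1
q1 --a--> q0
q0 --b--> q1
q1 --b--> q1
q1 --a--> q0
End in state q0, which is an accepting state.

accepted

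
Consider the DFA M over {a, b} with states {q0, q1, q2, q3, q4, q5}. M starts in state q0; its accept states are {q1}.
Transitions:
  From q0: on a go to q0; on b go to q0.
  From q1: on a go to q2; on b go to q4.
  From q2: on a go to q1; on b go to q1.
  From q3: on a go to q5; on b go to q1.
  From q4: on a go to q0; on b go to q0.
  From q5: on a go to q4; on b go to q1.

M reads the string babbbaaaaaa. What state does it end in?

q0 --b--> q0
q0 --a--> q0
q0 --b--> q0
q0 --b--> q0
q0 --b--> q0
q0 --a--> q0
q0 --a--> q0
q0 --a--> q0
q0 --a--> q0
q0 --a--> q0
q0 --a--> q0

q0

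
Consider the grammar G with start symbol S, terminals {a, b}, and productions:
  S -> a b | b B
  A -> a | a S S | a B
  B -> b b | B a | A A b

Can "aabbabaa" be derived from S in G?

no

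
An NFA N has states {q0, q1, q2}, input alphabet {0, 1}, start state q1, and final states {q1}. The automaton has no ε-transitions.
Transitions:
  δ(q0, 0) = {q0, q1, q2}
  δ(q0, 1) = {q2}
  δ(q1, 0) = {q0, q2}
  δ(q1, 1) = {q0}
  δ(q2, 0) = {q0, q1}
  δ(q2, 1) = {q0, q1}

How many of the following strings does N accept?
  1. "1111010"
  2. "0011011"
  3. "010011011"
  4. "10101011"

"1111010": accepted
"0011011": accepted
"010011011": accepted
"10101011": accepted

4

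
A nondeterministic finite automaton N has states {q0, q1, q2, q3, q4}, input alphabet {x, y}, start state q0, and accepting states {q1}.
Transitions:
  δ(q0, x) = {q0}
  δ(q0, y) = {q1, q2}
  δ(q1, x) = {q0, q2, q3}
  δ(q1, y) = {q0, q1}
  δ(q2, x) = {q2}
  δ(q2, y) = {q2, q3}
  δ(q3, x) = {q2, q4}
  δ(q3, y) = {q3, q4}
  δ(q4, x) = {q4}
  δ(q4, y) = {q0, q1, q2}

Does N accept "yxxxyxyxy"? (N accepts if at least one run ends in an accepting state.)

Start: {q0}
read y: {q1, q2}
read x: {q0, q2, q3}
read x: {q0, q2, q4}
read x: {q0, q2, q4}
read y: {q0, q1, q2, q3}
read x: {q0, q2, q3, q4}
read y: {q0, q1, q2, q3, q4}
read x: {q0, q2, q3, q4}
read y: {q0, q1, q2, q3, q4}
Reachable ∩ accepting = {q1} — nonempty.

accepted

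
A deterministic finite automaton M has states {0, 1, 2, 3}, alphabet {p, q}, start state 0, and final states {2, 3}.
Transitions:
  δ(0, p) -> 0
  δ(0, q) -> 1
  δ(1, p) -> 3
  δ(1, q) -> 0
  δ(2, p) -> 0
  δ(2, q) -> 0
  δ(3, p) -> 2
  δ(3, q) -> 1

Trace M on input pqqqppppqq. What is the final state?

0

0 --p--> 0
0 --q--> 1
1 --q--> 0
0 --q--> 1
1 --p--> 3
3 --p--> 2
2 --p--> 0
0 --p--> 0
0 --q--> 1
1 --q--> 0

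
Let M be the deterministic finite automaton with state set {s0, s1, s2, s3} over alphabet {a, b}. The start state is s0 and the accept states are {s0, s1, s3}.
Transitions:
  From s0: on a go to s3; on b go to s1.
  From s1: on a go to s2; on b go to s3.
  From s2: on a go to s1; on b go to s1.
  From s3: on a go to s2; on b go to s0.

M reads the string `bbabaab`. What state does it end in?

s0 --b--> s1
s1 --b--> s3
s3 --a--> s2
s2 --b--> s1
s1 --a--> s2
s2 --a--> s1
s1 --b--> s3

s3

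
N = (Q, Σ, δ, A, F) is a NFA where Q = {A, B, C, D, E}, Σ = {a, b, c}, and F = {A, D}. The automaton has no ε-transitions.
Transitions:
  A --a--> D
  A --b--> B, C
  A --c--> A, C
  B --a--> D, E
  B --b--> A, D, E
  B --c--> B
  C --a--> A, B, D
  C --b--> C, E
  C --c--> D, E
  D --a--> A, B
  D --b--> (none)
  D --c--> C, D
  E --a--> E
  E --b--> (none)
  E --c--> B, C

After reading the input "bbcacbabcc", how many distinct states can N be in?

Start: {A}
read b: {B, C}
read b: {A, C, D, E}
read c: {A, B, C, D, E}
read a: {A, B, D, E}
read c: {A, B, C, D}
read b: {A, B, C, D, E}
read a: {A, B, D, E}
read b: {A, B, C, D, E}
read c: {A, B, C, D, E}
read c: {A, B, C, D, E}
Final reachable set {A, B, C, D, E} has 5 states.

5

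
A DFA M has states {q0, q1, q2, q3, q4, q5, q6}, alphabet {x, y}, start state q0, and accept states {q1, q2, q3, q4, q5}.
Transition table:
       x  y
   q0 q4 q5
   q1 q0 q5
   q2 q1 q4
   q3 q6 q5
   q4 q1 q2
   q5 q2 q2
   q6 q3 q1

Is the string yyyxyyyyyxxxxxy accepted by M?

accepted

q0 --y--> q5
q5 --y--> q2
q2 --y--> q4
q4 --x--> q1
q1 --y--> q5
q5 --y--> q2
q2 --y--> q4
q4 --y--> q2
q2 --y--> q4
q4 --x--> q1
q1 --x--> q0
q0 --x--> q4
q4 --x--> q1
q1 --x--> q0
q0 --y--> q5
End in state q5, which is an accepting state.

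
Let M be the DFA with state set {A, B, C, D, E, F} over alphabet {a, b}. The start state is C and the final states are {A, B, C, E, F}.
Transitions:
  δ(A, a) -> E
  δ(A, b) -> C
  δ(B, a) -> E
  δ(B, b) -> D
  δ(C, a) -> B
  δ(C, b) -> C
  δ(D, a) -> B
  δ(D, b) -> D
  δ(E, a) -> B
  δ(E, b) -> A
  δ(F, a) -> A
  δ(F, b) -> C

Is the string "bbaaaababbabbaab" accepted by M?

accepted

C --b--> C
C --b--> C
C --a--> B
B --a--> E
E --a--> B
B --a--> E
E --b--> A
A --a--> E
E --b--> A
A --b--> C
C --a--> B
B --b--> D
D --b--> D
D --a--> B
B --a--> E
E --b--> A
End in state A, which is an accepting state.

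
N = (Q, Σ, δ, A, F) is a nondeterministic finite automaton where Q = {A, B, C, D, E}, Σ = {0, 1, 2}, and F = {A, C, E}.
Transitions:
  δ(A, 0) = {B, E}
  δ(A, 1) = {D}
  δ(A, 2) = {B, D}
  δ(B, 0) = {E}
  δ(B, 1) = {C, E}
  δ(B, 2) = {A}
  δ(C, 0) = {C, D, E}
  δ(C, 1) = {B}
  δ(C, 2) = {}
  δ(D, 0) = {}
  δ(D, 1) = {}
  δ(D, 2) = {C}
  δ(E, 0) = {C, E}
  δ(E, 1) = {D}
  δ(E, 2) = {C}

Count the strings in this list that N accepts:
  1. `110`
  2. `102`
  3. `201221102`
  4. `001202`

1

`110`: rejected
`102`: rejected
`201221102`: rejected
`001202`: accepted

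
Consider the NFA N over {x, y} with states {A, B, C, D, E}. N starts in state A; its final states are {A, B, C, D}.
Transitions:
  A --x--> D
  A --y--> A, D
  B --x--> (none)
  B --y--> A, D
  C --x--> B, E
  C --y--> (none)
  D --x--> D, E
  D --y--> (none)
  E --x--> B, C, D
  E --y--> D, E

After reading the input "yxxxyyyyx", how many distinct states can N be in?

4

Start: {A}
read y: {A, D}
read x: {D, E}
read x: {B, C, D, E}
read x: {B, C, D, E}
read y: {A, D, E}
read y: {A, D, E}
read y: {A, D, E}
read y: {A, D, E}
read x: {B, C, D, E}
Final reachable set {B, C, D, E} has 4 states.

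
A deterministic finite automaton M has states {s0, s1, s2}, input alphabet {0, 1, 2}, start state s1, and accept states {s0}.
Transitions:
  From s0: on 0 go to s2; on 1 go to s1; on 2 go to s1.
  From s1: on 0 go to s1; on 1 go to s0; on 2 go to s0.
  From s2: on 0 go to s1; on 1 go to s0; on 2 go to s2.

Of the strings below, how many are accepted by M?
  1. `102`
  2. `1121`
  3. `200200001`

`102`: rejected
`1121`: rejected
`200200001`: accepted

1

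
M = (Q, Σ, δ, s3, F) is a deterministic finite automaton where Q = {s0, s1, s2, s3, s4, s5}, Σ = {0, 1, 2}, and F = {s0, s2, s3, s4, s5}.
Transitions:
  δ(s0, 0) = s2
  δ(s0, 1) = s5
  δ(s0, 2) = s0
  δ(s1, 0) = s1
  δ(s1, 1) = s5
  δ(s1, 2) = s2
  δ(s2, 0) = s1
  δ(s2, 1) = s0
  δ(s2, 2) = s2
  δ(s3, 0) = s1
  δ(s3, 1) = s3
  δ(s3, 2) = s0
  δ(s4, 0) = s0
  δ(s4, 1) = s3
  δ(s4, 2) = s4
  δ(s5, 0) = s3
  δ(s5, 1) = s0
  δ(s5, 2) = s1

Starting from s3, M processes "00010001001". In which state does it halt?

s5

s3 --0--> s1
s1 --0--> s1
s1 --0--> s1
s1 --1--> s5
s5 --0--> s3
s3 --0--> s1
s1 --0--> s1
s1 --1--> s5
s5 --0--> s3
s3 --0--> s1
s1 --1--> s5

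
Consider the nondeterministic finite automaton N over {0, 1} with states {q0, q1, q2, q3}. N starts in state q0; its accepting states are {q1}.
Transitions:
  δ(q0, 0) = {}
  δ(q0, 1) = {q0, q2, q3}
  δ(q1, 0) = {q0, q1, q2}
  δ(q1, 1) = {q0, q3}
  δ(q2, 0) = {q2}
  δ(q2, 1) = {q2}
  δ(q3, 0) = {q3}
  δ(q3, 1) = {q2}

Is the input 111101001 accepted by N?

Start: {q0}
read 1: {q0, q2, q3}
read 1: {q0, q2, q3}
read 1: {q0, q2, q3}
read 1: {q0, q2, q3}
read 0: {q2, q3}
read 1: {q2}
read 0: {q2}
read 0: {q2}
read 1: {q2}
Reachable ∩ accepting = {} — empty.

rejected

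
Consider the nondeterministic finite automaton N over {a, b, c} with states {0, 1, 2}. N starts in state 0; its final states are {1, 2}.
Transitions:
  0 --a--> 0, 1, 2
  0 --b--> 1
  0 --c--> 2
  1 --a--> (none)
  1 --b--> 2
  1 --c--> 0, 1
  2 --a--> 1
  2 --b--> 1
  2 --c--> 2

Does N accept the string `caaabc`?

rejected

Start: {0}
read c: {2}
read a: {1}
read a: {}
The reachable set is empty and stays empty for the remaining 3 symbols.
Reachable ∩ accepting = {} — empty.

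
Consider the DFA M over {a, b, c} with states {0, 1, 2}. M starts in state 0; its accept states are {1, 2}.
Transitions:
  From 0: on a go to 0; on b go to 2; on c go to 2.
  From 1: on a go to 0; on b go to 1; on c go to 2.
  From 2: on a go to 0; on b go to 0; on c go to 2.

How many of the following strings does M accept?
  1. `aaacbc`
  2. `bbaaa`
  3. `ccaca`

`aaacbc`: accepted
`bbaaa`: rejected
`ccaca`: rejected

1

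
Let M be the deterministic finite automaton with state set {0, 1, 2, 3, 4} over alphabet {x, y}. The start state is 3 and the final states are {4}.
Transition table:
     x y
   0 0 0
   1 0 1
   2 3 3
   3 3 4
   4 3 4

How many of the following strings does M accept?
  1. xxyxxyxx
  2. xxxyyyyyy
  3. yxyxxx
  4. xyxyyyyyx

xxyxxyxx: rejected
xxxyyyyyy: accepted
yxyxxx: rejected
xyxyyyyyx: rejected

1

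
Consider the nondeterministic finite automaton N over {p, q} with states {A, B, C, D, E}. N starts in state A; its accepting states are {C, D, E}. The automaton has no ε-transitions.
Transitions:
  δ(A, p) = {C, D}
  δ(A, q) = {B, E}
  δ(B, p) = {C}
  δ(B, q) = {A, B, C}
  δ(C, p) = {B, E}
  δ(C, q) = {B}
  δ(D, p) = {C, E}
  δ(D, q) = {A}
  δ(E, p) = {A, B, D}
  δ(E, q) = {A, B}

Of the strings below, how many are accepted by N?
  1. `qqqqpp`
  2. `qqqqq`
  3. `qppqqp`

3

`qqqqpp`: accepted
`qqqqq`: accepted
`qppqqp`: accepted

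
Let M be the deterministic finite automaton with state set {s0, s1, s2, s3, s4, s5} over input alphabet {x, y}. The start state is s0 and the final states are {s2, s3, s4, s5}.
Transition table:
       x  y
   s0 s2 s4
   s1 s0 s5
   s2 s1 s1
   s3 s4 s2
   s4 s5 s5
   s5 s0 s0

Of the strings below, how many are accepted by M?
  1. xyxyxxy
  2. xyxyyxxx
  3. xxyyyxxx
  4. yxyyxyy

3

xyxyxxy: accepted
xyxyyxxx: rejected
xxyyyxxx: accepted
yxyyxyy: accepted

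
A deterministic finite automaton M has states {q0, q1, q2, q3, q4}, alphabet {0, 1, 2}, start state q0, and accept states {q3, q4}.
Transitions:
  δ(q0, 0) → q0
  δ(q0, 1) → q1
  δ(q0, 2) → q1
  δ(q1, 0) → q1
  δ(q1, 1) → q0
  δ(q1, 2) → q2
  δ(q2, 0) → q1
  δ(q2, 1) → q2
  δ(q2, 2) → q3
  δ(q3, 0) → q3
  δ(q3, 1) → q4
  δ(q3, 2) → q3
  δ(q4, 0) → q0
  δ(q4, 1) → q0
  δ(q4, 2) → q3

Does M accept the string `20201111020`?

q0 --2--> q1
q1 --0--> q1
q1 --2--> q2
q2 --0--> q1
q1 --1--> q0
q0 --1--> q1
q1 --1--> q0
q0 --1--> q1
q1 --0--> q1
q1 --2--> q2
q2 --0--> q1
End in state q1, which is not an accepting state.

rejected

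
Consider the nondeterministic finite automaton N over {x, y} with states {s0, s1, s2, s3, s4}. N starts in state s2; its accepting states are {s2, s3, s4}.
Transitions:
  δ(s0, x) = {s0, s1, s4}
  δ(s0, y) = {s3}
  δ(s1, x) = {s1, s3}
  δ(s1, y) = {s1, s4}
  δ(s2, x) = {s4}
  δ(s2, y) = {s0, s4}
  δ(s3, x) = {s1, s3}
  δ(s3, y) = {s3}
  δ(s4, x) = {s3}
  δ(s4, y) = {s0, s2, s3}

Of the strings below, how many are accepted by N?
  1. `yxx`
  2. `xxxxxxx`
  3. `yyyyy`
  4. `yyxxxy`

4

`yxx`: accepted
`xxxxxxx`: accepted
`yyyyy`: accepted
`yyxxxy`: accepted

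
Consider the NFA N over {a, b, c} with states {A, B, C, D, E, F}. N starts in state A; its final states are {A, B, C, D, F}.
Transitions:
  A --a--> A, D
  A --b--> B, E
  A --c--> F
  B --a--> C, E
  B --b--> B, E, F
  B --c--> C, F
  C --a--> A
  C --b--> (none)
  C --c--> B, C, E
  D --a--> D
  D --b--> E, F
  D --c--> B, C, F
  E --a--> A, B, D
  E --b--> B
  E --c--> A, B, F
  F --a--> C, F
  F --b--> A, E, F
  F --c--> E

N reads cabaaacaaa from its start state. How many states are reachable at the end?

6

Start: {A}
read c: {F}
read a: {C, F}
read b: {A, E, F}
read a: {A, B, C, D, F}
read a: {A, C, D, E, F}
read a: {A, B, C, D, F}
read c: {B, C, E, F}
read a: {A, B, C, D, E, F}
read a: {A, B, C, D, E, F}
read a: {A, B, C, D, E, F}
Final reachable set {A, B, C, D, E, F} has 6 states.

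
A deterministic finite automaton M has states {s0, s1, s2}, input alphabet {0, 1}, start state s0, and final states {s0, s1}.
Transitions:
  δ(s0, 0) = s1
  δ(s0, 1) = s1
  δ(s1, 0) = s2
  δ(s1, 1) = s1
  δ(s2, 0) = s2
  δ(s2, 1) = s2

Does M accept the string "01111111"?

s0 --0--> s1
s1 --1--> s1
s1 --1--> s1
s1 --1--> s1
s1 --1--> s1
s1 --1--> s1
s1 --1--> s1
s1 --1--> s1
End in state s1, which is an accepting state.

accepted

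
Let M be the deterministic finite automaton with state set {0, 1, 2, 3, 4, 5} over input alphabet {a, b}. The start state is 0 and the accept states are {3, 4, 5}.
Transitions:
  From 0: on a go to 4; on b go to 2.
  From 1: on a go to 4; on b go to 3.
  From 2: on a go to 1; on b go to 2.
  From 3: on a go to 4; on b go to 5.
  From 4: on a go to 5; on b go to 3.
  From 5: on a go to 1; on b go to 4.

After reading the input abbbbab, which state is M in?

0 --a--> 4
4 --b--> 3
3 --b--> 5
5 --b--> 4
4 --b--> 3
3 --a--> 4
4 --b--> 3

3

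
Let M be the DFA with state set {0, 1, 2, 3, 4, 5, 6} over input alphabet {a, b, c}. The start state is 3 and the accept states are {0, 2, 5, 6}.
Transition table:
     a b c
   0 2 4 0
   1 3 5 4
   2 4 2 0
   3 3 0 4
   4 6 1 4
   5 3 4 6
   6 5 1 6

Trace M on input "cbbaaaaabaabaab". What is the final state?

0

3 --c--> 4
4 --b--> 1
1 --b--> 5
5 --a--> 3
3 --a--> 3
3 --a--> 3
3 --a--> 3
3 --a--> 3
3 --b--> 0
0 --a--> 2
2 --a--> 4
4 --b--> 1
1 --a--> 3
3 --a--> 3
3 --b--> 0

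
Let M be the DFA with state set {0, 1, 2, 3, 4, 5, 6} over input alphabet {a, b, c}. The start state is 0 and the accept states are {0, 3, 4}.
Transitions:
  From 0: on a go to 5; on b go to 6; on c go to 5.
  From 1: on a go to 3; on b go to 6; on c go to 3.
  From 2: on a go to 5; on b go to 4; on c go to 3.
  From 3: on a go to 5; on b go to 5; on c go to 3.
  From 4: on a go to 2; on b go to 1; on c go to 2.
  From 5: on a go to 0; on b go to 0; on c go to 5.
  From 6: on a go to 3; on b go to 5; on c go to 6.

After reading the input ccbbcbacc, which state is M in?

5

0 --c--> 5
5 --c--> 5
5 --b--> 0
0 --b--> 6
6 --c--> 6
6 --b--> 5
5 --a--> 0
0 --c--> 5
5 --c--> 5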